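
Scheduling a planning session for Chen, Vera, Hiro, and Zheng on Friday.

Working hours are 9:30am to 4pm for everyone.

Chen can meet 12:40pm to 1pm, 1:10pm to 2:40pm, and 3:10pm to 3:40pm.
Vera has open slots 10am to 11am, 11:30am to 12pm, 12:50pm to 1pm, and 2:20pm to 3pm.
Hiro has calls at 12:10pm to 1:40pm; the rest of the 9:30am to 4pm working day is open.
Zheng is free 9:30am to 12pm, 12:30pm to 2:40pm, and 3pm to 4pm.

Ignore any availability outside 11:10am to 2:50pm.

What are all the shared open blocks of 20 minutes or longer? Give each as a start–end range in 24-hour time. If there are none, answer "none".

Hiro free within 09:30–16:00: 09:30–12:10, 13:40–16:00.
Chen ∩ Vera: 12:50–13:00, 14:20–14:40.
Chen ∩ Vera ∩ Hiro: 14:20–14:40.
Chen ∩ Vera ∩ Hiro ∩ Zheng: 14:20–14:40.
Restricted to 11:10–14:50: 14:20–14:40.
Windows ≥ 20 min: 14:20–14:40.

14:20–14:40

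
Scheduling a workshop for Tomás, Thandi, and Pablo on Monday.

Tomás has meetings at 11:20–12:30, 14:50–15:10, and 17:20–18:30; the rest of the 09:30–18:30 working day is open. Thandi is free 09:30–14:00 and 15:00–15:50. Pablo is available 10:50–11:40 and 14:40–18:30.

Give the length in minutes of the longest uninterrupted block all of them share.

Tomás free within 09:30–18:30: 09:30–11:20, 12:30–14:50, 15:10–17:20.
Tomás ∩ Thandi: 09:30–11:20, 12:30–14:00, 15:10–15:50.
Tomás ∩ Thandi ∩ Pablo: 10:50–11:20, 15:10–15:50.
Common window lengths: 30, 40 min; longest is 40.

40 minutes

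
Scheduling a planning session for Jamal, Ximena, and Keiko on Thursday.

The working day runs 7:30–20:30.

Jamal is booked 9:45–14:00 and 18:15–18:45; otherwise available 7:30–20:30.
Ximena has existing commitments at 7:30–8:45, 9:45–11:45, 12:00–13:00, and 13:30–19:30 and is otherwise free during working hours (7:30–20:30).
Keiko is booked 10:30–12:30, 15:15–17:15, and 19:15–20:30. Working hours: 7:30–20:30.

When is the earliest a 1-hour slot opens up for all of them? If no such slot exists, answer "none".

Jamal free within 07:30–20:30: 07:30–09:45, 14:00–18:15, 18:45–20:30.
Ximena free within 07:30–20:30: 08:45–09:45, 11:45–12:00, 13:00–13:30, 19:30–20:30.
Keiko free within 07:30–20:30: 07:30–10:30, 12:30–15:15, 17:15–19:15.
Jamal ∩ Ximena: 08:45–09:45, 19:30–20:30.
Jamal ∩ Ximena ∩ Keiko: 08:45–09:45.
Windows ≥ 60 min: 08:45–09:45.
Earliest such window starts at 08:45.

08:45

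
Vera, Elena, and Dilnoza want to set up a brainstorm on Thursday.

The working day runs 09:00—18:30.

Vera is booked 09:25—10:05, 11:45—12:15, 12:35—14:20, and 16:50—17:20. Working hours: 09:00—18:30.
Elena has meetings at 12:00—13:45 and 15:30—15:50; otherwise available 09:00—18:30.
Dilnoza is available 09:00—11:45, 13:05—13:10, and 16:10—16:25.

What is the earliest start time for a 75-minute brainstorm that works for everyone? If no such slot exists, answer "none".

Vera free within 09:00–18:30: 09:00–09:25, 10:05–11:45, 12:15–12:35, 14:20–16:50, 17:20–18:30.
Elena free within 09:00–18:30: 09:00–12:00, 13:45–15:30, 15:50–18:30.
Vera ∩ Elena: 09:00–09:25, 10:05–11:45, 14:20–15:30, 15:50–16:50, 17:20–18:30.
Vera ∩ Elena ∩ Dilnoza: 09:00–09:25, 10:05–11:45, 16:10–16:25.
Windows ≥ 75 min: 10:05–11:45.
Earliest such window starts at 10:05.

10:05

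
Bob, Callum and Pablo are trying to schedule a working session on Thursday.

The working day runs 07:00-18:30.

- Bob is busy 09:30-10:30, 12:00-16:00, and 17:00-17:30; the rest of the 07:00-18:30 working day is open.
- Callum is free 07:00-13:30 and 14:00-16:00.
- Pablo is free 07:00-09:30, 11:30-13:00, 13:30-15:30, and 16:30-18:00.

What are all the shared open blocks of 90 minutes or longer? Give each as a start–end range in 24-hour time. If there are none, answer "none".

Bob free within 07:00–18:30: 07:00–09:30, 10:30–12:00, 16:00–17:00, 17:30–18:30.
Bob ∩ Callum: 07:00–09:30, 10:30–12:00.
Bob ∩ Callum ∩ Pablo: 07:00–09:30, 11:30–12:00.
Windows ≥ 90 min: 07:00–09:30.

07:00–09:30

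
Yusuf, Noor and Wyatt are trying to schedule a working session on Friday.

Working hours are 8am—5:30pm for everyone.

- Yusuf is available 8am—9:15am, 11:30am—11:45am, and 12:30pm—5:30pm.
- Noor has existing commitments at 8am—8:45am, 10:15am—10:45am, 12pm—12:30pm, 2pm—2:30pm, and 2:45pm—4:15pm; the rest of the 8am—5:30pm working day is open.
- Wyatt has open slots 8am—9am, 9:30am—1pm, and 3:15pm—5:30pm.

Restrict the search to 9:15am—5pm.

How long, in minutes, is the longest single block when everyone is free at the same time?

45 minutes

Noor free within 08:00–17:30: 08:45–10:15, 10:45–12:00, 12:30–14:00, 14:30–14:45, 16:15–17:30.
Yusuf ∩ Noor: 08:45–09:15, 11:30–11:45, 12:30–14:00, 14:30–14:45, 16:15–17:30.
Yusuf ∩ Noor ∩ Wyatt: 08:45–09:00, 11:30–11:45, 12:30–13:00, 16:15–17:30.
Restricted to 09:15–17:00: 11:30–11:45, 12:30–13:00, 16:15–17:00.
Common window lengths: 15, 30, 45 min; longest is 45.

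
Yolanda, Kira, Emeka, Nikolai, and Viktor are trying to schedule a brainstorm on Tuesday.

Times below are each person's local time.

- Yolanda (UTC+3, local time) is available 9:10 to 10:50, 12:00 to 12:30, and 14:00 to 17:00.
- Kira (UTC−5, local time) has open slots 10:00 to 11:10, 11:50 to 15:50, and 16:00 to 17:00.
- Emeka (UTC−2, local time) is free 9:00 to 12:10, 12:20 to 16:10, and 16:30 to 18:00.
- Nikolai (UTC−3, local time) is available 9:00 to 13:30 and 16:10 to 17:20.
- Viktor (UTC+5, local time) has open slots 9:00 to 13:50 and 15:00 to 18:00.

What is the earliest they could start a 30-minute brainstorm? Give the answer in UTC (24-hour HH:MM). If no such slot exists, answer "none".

none

Yolanda → UTC: 06:10–07:50, 09:00–09:30, 11:00–14:00.
Kira → UTC: 15:00–16:10, 16:50–20:50, 21:00–22:00.
Emeka → UTC: 11:00–14:10, 14:20–18:10, 18:30–20:00.
Nikolai → UTC: 12:00–16:30, 19:10–20:20.
Viktor → UTC: 04:00–08:50, 10:00–13:00.
Yolanda ∩ Kira: (none).
Yolanda ∩ Kira ∩ Emeka: (none).
Yolanda ∩ Kira ∩ Emeka ∩ Nikolai: (none).
Yolanda ∩ Kira ∩ Emeka ∩ Nikolai ∩ Viktor: (none).
Windows ≥ 30 min: (none).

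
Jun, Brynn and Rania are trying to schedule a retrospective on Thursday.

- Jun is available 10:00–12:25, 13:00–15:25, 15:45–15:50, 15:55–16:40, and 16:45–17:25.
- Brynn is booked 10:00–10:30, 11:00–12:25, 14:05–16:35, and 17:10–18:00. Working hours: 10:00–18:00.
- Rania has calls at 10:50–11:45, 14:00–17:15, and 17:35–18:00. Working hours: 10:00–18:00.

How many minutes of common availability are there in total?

80 minutes

Brynn free within 10:00–18:00: 10:30–11:00, 12:25–14:05, 16:35–17:10.
Rania free within 10:00–18:00: 10:00–10:50, 11:45–14:00, 17:15–17:35.
Jun ∩ Brynn: 10:30–11:00, 13:00–14:05, 16:35–16:40, 16:45–17:10.
Jun ∩ Brynn ∩ Rania: 10:30–10:50, 13:00–14:00.
Total common minutes: 20 + 60 = 80.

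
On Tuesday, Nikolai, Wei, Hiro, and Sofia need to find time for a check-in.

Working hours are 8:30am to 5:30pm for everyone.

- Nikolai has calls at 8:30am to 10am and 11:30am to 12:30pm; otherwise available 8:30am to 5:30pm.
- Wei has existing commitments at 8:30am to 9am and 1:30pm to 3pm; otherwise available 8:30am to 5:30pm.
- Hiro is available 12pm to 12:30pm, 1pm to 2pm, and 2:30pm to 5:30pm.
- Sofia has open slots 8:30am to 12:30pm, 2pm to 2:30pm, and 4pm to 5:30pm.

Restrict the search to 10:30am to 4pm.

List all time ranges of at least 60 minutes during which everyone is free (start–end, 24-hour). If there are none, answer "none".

none

Nikolai free within 08:30–17:30: 10:00–11:30, 12:30–17:30.
Wei free within 08:30–17:30: 09:00–13:30, 15:00–17:30.
Nikolai ∩ Wei: 10:00–11:30, 12:30–13:30, 15:00–17:30.
Nikolai ∩ Wei ∩ Hiro: 13:00–13:30, 15:00–17:30.
Nikolai ∩ Wei ∩ Hiro ∩ Sofia: 16:00–17:30.
Restricted to 10:30–16:00: (none).
Windows ≥ 60 min: (none).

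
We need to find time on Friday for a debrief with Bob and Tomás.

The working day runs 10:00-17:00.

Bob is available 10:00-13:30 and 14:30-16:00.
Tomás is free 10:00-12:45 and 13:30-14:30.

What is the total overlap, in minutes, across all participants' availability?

165 minutes

Bob ∩ Tomás: 10:00–12:45.
Total common minutes: 165.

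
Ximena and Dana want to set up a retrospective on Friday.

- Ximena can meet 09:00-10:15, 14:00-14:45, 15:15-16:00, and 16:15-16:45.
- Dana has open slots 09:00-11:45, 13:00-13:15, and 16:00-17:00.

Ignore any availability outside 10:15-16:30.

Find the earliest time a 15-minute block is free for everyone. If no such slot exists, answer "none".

Ximena ∩ Dana: 09:00–10:15, 16:15–16:45.
Restricted to 10:15–16:30: 16:15–16:30.
Windows ≥ 15 min: 16:15–16:30.
Earliest such window starts at 16:15.

16:15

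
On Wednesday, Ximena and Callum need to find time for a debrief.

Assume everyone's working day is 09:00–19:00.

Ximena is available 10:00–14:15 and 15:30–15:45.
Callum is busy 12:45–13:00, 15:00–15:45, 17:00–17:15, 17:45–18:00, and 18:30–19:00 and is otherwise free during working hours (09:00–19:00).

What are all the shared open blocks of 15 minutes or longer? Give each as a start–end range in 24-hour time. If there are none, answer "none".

Callum free within 09:00–19:00: 09:00–12:45, 13:00–15:00, 15:45–17:00, 17:15–17:45, 18:00–18:30.
Ximena ∩ Callum: 10:00–12:45, 13:00–14:15.
Windows ≥ 15 min: 10:00–12:45, 13:00–14:15.

10:00–12:45, 13:00–14:15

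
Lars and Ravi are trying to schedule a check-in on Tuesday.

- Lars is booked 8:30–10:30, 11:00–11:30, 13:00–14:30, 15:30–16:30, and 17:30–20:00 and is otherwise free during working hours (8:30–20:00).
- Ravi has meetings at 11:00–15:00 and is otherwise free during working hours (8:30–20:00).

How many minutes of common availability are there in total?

120 minutes

Lars free within 08:30–20:00: 10:30–11:00, 11:30–13:00, 14:30–15:30, 16:30–17:30.
Ravi free within 08:30–20:00: 08:30–11:00, 15:00–20:00.
Lars ∩ Ravi: 10:30–11:00, 15:00–15:30, 16:30–17:30.
Total common minutes: 30 + 30 + 60 = 120.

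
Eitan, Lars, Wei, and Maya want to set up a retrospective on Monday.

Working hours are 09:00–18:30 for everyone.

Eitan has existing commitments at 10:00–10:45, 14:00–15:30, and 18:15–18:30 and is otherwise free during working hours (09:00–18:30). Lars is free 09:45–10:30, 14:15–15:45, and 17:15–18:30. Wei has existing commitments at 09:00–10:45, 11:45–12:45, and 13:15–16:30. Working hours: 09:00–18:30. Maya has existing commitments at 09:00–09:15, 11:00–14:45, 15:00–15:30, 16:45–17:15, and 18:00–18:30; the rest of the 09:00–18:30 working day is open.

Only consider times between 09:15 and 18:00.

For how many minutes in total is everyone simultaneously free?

45 minutes

Eitan free within 09:00–18:30: 09:00–10:00, 10:45–14:00, 15:30–18:15.
Wei free within 09:00–18:30: 10:45–11:45, 12:45–13:15, 16:30–18:30.
Maya free within 09:00–18:30: 09:15–11:00, 14:45–15:00, 15:30–16:45, 17:15–18:00.
Eitan ∩ Lars: 09:45–10:00, 15:30–15:45, 17:15–18:15.
Eitan ∩ Lars ∩ Wei: 17:15–18:15.
Eitan ∩ Lars ∩ Wei ∩ Maya: 17:15–18:00.
Restricted to 09:15–18:00: 17:15–18:00.
Total common minutes: 45.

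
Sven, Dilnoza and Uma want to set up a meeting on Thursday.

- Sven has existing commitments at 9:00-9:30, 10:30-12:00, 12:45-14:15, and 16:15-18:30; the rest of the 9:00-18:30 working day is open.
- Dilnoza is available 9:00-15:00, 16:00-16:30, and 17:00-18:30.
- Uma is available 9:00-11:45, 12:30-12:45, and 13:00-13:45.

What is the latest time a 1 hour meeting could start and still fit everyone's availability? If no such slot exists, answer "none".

Sven free within 09:00–18:30: 09:30–10:30, 12:00–12:45, 14:15–16:15.
Sven ∩ Dilnoza: 09:30–10:30, 12:00–12:45, 14:15–15:00, 16:00–16:15.
Sven ∩ Dilnoza ∩ Uma: 09:30–10:30, 12:30–12:45.
Windows ≥ 60 min: 09:30–10:30.
Latest start in the last window 09:30–10:30 is 10:30 − 60 min = 09:30.

09:30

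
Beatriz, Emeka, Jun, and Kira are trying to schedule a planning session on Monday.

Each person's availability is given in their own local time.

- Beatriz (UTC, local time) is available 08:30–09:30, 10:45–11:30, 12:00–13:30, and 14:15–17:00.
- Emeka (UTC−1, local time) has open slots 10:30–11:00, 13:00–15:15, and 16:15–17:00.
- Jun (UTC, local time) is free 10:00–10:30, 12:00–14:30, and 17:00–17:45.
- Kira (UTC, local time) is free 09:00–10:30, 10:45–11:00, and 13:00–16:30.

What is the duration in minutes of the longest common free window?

15 minutes

Beatriz → UTC: 08:30–09:30, 10:45–11:30, 12:00–13:30, 14:15–17:00.
Emeka → UTC: 11:30–12:00, 14:00–16:15, 17:15–18:00.
Jun → UTC: 10:00–10:30, 12:00–14:30, 17:00–17:45.
Kira → UTC: 09:00–10:30, 10:45–11:00, 13:00–16:30.
Beatriz ∩ Emeka: 14:15–16:15.
Beatriz ∩ Emeka ∩ Jun: 14:15–14:30.
Beatriz ∩ Emeka ∩ Jun ∩ Kira: 14:15–14:30.
Single common window of 15 minutes.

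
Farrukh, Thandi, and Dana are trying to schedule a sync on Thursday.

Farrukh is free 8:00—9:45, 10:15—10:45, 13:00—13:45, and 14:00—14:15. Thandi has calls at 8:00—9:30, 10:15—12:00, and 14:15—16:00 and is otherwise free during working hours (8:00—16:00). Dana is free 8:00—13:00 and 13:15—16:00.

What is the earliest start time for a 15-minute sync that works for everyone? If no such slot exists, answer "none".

09:30

Thandi free within 08:00–16:00: 09:30–10:15, 12:00–14:15.
Farrukh ∩ Thandi: 09:30–09:45, 13:00–13:45, 14:00–14:15.
Farrukh ∩ Thandi ∩ Dana: 09:30–09:45, 13:15–13:45, 14:00–14:15.
Windows ≥ 15 min: 09:30–09:45, 13:15–13:45, 14:00–14:15.
Earliest such window starts at 09:30.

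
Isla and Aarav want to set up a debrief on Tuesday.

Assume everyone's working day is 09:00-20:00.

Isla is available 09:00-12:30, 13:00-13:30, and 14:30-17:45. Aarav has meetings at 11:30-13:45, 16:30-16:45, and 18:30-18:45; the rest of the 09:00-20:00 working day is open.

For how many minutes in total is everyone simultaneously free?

Aarav free within 09:00–20:00: 09:00–11:30, 13:45–16:30, 16:45–18:30, 18:45–20:00.
Isla ∩ Aarav: 09:00–11:30, 14:30–16:30, 16:45–17:45.
Total common minutes: 150 + 120 + 60 = 330.

330 minutes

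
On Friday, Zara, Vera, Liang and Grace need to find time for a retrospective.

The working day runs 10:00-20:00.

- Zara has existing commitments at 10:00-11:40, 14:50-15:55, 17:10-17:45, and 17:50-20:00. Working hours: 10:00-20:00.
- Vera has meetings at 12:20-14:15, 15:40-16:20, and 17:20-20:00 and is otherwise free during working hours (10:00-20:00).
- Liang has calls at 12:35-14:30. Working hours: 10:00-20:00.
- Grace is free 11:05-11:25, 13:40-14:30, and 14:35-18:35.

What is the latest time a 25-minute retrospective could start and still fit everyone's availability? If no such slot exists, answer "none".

Zara free within 10:00–20:00: 11:40–14:50, 15:55–17:10, 17:45–17:50.
Vera free within 10:00–20:00: 10:00–12:20, 14:15–15:40, 16:20–17:20.
Liang free within 10:00–20:00: 10:00–12:35, 14:30–20:00.
Zara ∩ Vera: 11:40–12:20, 14:15–14:50, 16:20–17:10.
Zara ∩ Vera ∩ Liang: 11:40–12:20, 14:30–14:50, 16:20–17:10.
Zara ∩ Vera ∩ Liang ∩ Grace: 14:35–14:50, 16:20–17:10.
Windows ≥ 25 min: 16:20–17:10.
Latest start in the last window 16:20–17:10 is 17:10 − 25 min = 16:45.

16:45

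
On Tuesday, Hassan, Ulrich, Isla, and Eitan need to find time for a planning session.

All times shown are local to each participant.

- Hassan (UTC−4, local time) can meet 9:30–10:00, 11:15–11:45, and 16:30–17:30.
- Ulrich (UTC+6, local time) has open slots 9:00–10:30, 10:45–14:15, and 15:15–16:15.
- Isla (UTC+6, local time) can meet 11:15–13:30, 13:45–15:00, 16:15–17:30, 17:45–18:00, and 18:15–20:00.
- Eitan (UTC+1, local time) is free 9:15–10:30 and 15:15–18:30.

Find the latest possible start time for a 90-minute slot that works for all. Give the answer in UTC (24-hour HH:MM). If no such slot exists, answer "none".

Hassan → UTC: 13:30–14:00, 15:15–15:45, 20:30–21:30.
Ulrich → UTC: 03:00–04:30, 04:45–08:15, 09:15–10:15.
Isla → UTC: 05:15–07:30, 07:45–09:00, 10:15–11:30, 11:45–12:00, 12:15–14:00.
Eitan → UTC: 08:15–09:30, 14:15–17:30.
Hassan ∩ Ulrich: (none).
Hassan ∩ Ulrich ∩ Isla: (none).
Hassan ∩ Ulrich ∩ Isla ∩ Eitan: (none).
Windows ≥ 90 min: (none).

none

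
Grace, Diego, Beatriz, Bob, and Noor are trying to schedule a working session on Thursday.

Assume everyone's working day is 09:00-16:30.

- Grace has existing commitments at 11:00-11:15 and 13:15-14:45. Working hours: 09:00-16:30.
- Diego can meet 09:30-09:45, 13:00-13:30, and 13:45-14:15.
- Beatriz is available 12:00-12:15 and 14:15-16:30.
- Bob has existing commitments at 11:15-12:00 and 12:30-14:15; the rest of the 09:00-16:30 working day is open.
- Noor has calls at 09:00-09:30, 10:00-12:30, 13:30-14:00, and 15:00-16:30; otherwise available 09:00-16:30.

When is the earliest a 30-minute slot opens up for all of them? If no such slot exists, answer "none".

none

Grace free within 09:00–16:30: 09:00–11:00, 11:15–13:15, 14:45–16:30.
Bob free within 09:00–16:30: 09:00–11:15, 12:00–12:30, 14:15–16:30.
Noor free within 09:00–16:30: 09:30–10:00, 12:30–13:30, 14:00–15:00.
Grace ∩ Diego: 09:30–09:45, 13:00–13:15.
Grace ∩ Diego ∩ Beatriz: (none).
Grace ∩ Diego ∩ Beatriz ∩ Bob: (none).
Grace ∩ Diego ∩ Beatriz ∩ Bob ∩ Noor: (none).
Windows ≥ 30 min: (none).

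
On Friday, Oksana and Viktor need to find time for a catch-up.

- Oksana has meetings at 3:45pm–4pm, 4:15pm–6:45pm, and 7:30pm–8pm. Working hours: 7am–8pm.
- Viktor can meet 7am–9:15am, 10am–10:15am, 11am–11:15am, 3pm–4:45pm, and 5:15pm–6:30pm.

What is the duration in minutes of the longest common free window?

135 minutes

Oksana free within 07:00–20:00: 07:00–15:45, 16:00–16:15, 18:45–19:30.
Oksana ∩ Viktor: 07:00–09:15, 10:00–10:15, 11:00–11:15, 15:00–15:45, 16:00–16:15.
Common window lengths: 135, 15, 15, 45, 15 min; longest is 135.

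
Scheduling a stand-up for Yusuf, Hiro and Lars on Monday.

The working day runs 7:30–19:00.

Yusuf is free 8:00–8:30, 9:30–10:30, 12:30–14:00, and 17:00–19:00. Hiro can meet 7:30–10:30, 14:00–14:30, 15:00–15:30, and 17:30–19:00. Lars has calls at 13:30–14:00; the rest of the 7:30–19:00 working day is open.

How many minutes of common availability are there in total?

180 minutes

Lars free within 07:30–19:00: 07:30–13:30, 14:00–19:00.
Yusuf ∩ Hiro: 08:00–08:30, 09:30–10:30, 17:30–19:00.
Yusuf ∩ Hiro ∩ Lars: 08:00–08:30, 09:30–10:30, 17:30–19:00.
Total common minutes: 30 + 60 + 90 = 180.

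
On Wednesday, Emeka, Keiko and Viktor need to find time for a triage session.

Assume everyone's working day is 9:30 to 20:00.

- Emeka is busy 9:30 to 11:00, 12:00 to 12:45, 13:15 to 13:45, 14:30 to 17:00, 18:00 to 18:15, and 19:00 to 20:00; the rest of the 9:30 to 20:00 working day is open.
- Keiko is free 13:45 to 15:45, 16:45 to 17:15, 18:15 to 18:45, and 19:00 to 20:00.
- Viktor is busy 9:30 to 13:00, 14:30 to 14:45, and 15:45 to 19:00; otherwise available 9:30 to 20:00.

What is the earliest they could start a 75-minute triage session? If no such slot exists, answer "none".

none

Emeka free within 09:30–20:00: 11:00–12:00, 12:45–13:15, 13:45–14:30, 17:00–18:00, 18:15–19:00.
Viktor free within 09:30–20:00: 13:00–14:30, 14:45–15:45, 19:00–20:00.
Emeka ∩ Keiko: 13:45–14:30, 17:00–17:15, 18:15–18:45.
Emeka ∩ Keiko ∩ Viktor: 13:45–14:30.
Windows ≥ 75 min: (none).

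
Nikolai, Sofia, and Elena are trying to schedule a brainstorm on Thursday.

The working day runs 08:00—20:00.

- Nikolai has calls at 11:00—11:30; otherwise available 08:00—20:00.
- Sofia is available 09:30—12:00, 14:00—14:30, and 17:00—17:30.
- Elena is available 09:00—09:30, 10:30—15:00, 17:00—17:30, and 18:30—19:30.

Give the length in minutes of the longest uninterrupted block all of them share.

Nikolai free within 08:00–20:00: 08:00–11:00, 11:30–20:00.
Nikolai ∩ Sofia: 09:30–11:00, 11:30–12:00, 14:00–14:30, 17:00–17:30.
Nikolai ∩ Sofia ∩ Elena: 10:30–11:00, 11:30–12:00, 14:00–14:30, 17:00–17:30.
Common window lengths: 30, 30, 30, 30 min; longest is 30.

30 minutes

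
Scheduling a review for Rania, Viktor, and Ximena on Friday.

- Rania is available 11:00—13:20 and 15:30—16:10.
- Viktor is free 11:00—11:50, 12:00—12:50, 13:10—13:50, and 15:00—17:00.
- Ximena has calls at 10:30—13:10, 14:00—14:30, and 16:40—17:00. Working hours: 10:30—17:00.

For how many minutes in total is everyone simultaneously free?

50 minutes

Ximena free within 10:30–17:00: 13:10–14:00, 14:30–16:40.
Rania ∩ Viktor: 11:00–11:50, 12:00–12:50, 13:10–13:20, 15:30–16:10.
Rania ∩ Viktor ∩ Ximena: 13:10–13:20, 15:30–16:10.
Total common minutes: 10 + 40 = 50.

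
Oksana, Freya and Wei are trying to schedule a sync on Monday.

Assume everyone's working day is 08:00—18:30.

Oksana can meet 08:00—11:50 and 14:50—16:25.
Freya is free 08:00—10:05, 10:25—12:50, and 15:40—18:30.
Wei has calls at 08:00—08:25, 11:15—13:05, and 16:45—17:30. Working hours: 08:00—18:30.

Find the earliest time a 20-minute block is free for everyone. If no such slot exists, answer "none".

08:25

Wei free within 08:00–18:30: 08:25–11:15, 13:05–16:45, 17:30–18:30.
Oksana ∩ Freya: 08:00–10:05, 10:25–11:50, 15:40–16:25.
Oksana ∩ Freya ∩ Wei: 08:25–10:05, 10:25–11:15, 15:40–16:25.
Windows ≥ 20 min: 08:25–10:05, 10:25–11:15, 15:40–16:25.
Earliest such window starts at 08:25.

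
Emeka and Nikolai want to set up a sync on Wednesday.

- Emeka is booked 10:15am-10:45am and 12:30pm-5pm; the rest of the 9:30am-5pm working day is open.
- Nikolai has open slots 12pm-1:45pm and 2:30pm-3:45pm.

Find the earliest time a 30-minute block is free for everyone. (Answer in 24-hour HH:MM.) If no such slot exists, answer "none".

Emeka free within 09:30–17:00: 09:30–10:15, 10:45–12:30.
Emeka ∩ Nikolai: 12:00–12:30.
Windows ≥ 30 min: 12:00–12:30.
Earliest such window starts at 12:00.

12:00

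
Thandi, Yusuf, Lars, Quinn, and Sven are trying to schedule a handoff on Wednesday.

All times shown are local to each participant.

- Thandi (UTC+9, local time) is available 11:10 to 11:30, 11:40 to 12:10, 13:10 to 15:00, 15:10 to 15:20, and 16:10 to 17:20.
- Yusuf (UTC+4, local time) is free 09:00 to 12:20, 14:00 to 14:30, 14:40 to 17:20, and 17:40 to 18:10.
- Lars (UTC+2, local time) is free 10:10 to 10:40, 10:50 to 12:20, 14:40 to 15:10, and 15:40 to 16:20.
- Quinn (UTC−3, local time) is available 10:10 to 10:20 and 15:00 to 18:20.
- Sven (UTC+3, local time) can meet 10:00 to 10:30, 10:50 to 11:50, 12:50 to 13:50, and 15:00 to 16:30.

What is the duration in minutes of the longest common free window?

0 minutes

Thandi → UTC: 02:10–02:30, 02:40–03:10, 04:10–06:00, 06:10–06:20, 07:10–08:20.
Yusuf → UTC: 05:00–08:20, 10:00–10:30, 10:40–13:20, 13:40–14:10.
Lars → UTC: 08:10–08:40, 08:50–10:20, 12:40–13:10, 13:40–14:20.
Quinn → UTC: 13:10–13:20, 18:00–21:20.
Sven → UTC: 07:00–07:30, 07:50–08:50, 09:50–10:50, 12:00–13:30.
Thandi ∩ Yusuf: 05:00–06:00, 06:10–06:20, 07:10–08:20.
Thandi ∩ Yusuf ∩ Lars: 08:10–08:20.
Thandi ∩ Yusuf ∩ Lars ∩ Quinn: (none).
Thandi ∩ Yusuf ∩ Lars ∩ Quinn ∩ Sven: (none).
No common window.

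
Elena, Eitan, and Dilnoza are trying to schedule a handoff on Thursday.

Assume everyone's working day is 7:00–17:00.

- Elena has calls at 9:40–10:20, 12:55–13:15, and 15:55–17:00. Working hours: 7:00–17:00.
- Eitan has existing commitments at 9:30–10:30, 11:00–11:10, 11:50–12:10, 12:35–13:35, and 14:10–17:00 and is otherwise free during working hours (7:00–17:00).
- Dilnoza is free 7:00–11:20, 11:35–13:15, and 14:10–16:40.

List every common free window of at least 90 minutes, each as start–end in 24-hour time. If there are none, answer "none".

Elena free within 07:00–17:00: 07:00–09:40, 10:20–12:55, 13:15–15:55.
Eitan free within 07:00–17:00: 07:00–09:30, 10:30–11:00, 11:10–11:50, 12:10–12:35, 13:35–14:10.
Elena ∩ Eitan: 07:00–09:30, 10:30–11:00, 11:10–11:50, 12:10–12:35, 13:35–14:10.
Elena ∩ Eitan ∩ Dilnoza: 07:00–09:30, 10:30–11:00, 11:10–11:20, 11:35–11:50, 12:10–12:35.
Windows ≥ 90 min: 07:00–09:30.

07:00–09:30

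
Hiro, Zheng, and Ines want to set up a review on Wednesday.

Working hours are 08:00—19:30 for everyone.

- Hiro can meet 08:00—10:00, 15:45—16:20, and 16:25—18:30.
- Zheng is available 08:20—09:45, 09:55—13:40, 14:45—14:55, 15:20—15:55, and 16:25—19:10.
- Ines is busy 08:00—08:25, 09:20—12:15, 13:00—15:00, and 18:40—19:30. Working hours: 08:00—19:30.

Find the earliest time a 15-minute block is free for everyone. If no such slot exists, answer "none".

Ines free within 08:00–19:30: 08:25–09:20, 12:15–13:00, 15:00–18:40.
Hiro ∩ Zheng: 08:20–09:45, 09:55–10:00, 15:45–15:55, 16:25–18:30.
Hiro ∩ Zheng ∩ Ines: 08:25–09:20, 15:45–15:55, 16:25–18:30.
Windows ≥ 15 min: 08:25–09:20, 16:25–18:30.
Earliest such window starts at 08:25.

08:25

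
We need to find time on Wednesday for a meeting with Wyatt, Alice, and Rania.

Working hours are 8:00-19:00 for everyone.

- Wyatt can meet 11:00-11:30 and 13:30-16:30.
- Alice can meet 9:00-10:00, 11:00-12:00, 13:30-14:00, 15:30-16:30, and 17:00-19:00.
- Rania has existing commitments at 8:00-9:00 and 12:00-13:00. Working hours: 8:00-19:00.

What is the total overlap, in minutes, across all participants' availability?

Rania free within 08:00–19:00: 09:00–12:00, 13:00–19:00.
Wyatt ∩ Alice: 11:00–11:30, 13:30–14:00, 15:30–16:30.
Wyatt ∩ Alice ∩ Rania: 11:00–11:30, 13:30–14:00, 15:30–16:30.
Total common minutes: 30 + 30 + 60 = 120.

120 minutes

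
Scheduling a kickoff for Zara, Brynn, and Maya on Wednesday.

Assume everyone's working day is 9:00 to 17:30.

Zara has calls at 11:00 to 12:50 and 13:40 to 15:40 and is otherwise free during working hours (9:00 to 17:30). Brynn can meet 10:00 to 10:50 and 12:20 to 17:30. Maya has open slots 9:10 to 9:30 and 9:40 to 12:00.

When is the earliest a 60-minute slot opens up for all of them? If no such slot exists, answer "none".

none

Zara free within 09:00–17:30: 09:00–11:00, 12:50–13:40, 15:40–17:30.
Zara ∩ Brynn: 10:00–10:50, 12:50–13:40, 15:40–17:30.
Zara ∩ Brynn ∩ Maya: 10:00–10:50.
Windows ≥ 60 min: (none).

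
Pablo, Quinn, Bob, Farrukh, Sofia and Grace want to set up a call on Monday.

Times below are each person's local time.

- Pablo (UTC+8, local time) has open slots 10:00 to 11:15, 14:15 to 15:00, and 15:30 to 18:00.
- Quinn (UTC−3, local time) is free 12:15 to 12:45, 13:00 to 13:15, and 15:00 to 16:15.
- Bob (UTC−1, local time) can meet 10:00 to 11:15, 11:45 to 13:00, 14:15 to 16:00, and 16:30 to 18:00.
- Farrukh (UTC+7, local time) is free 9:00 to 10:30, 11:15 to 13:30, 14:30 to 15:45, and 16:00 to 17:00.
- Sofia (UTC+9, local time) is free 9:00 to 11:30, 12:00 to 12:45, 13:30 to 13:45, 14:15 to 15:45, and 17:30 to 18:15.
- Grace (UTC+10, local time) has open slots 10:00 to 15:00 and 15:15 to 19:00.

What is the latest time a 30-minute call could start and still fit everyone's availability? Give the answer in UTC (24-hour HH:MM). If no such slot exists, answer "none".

Pablo → UTC: 02:00–03:15, 06:15–07:00, 07:30–10:00.
Quinn → UTC: 15:15–15:45, 16:00–16:15, 18:00–19:15.
Bob → UTC: 11:00–12:15, 12:45–14:00, 15:15–17:00, 17:30–19:00.
Farrukh → UTC: 02:00–03:30, 04:15–06:30, 07:30–08:45, 09:00–10:00.
Sofia → UTC: 00:00–02:30, 03:00–03:45, 04:30–04:45, 05:15–06:45, 08:30–09:15.
Grace → UTC: 00:00–05:00, 05:15–09:00.
Pablo ∩ Quinn: (none).
Pablo ∩ Quinn ∩ Bob: (none).
Pablo ∩ Quinn ∩ Bob ∩ Farrukh: (none).
Pablo ∩ Quinn ∩ Bob ∩ Farrukh ∩ Sofia: (none).
Pablo ∩ Quinn ∩ Bob ∩ Farrukh ∩ Sofia ∩ Grace: (none).
Windows ≥ 30 min: (none).

none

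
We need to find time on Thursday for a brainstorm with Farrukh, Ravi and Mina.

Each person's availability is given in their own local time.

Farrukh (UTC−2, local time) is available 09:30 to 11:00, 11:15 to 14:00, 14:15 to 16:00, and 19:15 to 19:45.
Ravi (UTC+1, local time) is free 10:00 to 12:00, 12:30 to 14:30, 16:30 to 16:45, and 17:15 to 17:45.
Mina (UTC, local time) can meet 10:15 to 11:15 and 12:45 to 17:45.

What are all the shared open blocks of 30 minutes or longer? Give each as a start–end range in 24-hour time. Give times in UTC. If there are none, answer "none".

Farrukh → UTC: 11:30–13:00, 13:15–16:00, 16:15–18:00, 21:15–21:45.
Ravi → UTC: 09:00–11:00, 11:30–13:30, 15:30–15:45, 16:15–16:45.
Mina → UTC: 10:15–11:15, 12:45–17:45.
Farrukh ∩ Ravi: 11:30–13:00, 13:15–13:30, 15:30–15:45, 16:15–16:45.
Farrukh ∩ Ravi ∩ Mina: 12:45–13:00, 13:15–13:30, 15:30–15:45, 16:15–16:45.
Windows ≥ 30 min: 16:15–16:45.

16:15–16:45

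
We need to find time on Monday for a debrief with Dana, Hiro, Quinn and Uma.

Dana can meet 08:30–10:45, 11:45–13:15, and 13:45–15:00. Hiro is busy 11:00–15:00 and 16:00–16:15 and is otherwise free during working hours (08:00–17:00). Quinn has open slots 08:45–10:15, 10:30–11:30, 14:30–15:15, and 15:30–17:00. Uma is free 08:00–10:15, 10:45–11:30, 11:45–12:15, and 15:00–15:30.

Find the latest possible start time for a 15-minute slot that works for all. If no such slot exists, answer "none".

Hiro free within 08:00–17:00: 08:00–11:00, 15:00–16:00, 16:15–17:00.
Dana ∩ Hiro: 08:30–10:45.
Dana ∩ Hiro ∩ Quinn: 08:45–10:15, 10:30–10:45.
Dana ∩ Hiro ∩ Quinn ∩ Uma: 08:45–10:15.
Windows ≥ 15 min: 08:45–10:15.
Latest start in the last window 08:45–10:15 is 10:15 − 15 min = 10:00.

10:00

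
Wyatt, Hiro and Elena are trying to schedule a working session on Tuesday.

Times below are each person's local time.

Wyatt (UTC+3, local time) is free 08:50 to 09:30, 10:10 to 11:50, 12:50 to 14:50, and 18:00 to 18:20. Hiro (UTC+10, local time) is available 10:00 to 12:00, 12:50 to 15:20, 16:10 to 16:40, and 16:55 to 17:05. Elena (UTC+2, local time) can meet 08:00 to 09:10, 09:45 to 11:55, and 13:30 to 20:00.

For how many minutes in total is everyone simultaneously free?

Wyatt → UTC: 05:50–06:30, 07:10–08:50, 09:50–11:50, 15:00–15:20.
Hiro → UTC: 00:00–02:00, 02:50–05:20, 06:10–06:40, 06:55–07:05.
Elena → UTC: 06:00–07:10, 07:45–09:55, 11:30–18:00.
Wyatt ∩ Hiro: 06:10–06:30.
Wyatt ∩ Hiro ∩ Elena: 06:10–06:30.
Total common minutes: 20.

20 minutes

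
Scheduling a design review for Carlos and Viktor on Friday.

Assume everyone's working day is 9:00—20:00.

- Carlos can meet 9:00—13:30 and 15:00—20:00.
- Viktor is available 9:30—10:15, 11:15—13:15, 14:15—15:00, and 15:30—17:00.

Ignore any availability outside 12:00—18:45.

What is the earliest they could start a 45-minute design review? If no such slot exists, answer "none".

12:00

Carlos ∩ Viktor: 09:30–10:15, 11:15–13:15, 15:30–17:00.
Restricted to 12:00–18:45: 12:00–13:15, 15:30–17:00.
Windows ≥ 45 min: 12:00–13:15, 15:30–17:00.
Earliest such window starts at 12:00.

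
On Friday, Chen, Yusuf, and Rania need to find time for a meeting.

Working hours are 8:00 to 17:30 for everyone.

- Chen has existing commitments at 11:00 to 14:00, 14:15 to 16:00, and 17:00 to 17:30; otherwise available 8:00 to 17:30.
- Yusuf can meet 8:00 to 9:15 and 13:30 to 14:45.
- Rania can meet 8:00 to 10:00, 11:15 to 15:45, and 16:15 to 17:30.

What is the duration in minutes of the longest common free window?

75 minutes

Chen free within 08:00–17:30: 08:00–11:00, 14:00–14:15, 16:00–17:00.
Chen ∩ Yusuf: 08:00–09:15, 14:00–14:15.
Chen ∩ Yusuf ∩ Rania: 08:00–09:15, 14:00–14:15.
Common window lengths: 75, 15 min; longest is 75.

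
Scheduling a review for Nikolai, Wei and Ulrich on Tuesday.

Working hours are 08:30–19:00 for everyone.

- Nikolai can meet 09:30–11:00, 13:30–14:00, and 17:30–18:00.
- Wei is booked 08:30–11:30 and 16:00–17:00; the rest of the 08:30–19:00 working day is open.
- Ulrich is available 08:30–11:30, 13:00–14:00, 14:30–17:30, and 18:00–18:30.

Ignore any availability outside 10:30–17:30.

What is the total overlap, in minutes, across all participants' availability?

Wei free within 08:30–19:00: 11:30–16:00, 17:00–19:00.
Nikolai ∩ Wei: 13:30–14:00, 17:30–18:00.
Nikolai ∩ Wei ∩ Ulrich: 13:30–14:00.
Restricted to 10:30–17:30: 13:30–14:00.
Total common minutes: 30.

30 minutes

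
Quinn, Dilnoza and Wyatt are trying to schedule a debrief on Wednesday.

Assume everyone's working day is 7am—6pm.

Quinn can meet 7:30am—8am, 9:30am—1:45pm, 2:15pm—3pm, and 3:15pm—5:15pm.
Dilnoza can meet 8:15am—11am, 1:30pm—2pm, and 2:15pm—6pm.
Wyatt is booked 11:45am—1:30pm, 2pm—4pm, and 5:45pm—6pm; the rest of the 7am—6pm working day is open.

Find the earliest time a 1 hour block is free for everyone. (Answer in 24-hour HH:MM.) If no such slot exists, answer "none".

09:30

Wyatt free within 07:00–18:00: 07:00–11:45, 13:30–14:00, 16:00–17:45.
Quinn ∩ Dilnoza: 09:30–11:00, 13:30–13:45, 14:15–15:00, 15:15–17:15.
Quinn ∩ Dilnoza ∩ Wyatt: 09:30–11:00, 13:30–13:45, 16:00–17:15.
Windows ≥ 60 min: 09:30–11:00, 16:00–17:15.
Earliest such window starts at 09:30.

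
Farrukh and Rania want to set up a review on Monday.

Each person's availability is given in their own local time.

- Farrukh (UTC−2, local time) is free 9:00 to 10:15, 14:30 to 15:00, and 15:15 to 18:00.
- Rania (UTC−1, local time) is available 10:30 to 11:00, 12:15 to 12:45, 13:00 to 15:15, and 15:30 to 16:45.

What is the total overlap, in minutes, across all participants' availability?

Farrukh → UTC: 11:00–12:15, 16:30–17:00, 17:15–20:00.
Rania → UTC: 11:30–12:00, 13:15–13:45, 14:00–16:15, 16:30–17:45.
Farrukh ∩ Rania: 11:30–12:00, 16:30–17:00, 17:15–17:45.
Total common minutes: 30 + 30 + 30 = 90.

90 minutes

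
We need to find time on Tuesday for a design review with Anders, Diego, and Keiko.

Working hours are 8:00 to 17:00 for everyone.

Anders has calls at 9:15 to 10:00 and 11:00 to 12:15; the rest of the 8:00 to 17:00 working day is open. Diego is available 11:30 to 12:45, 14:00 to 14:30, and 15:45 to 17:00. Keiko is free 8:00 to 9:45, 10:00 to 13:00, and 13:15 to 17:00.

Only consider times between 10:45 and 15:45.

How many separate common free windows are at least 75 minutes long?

Anders free within 08:00–17:00: 08:00–09:15, 10:00–11:00, 12:15–17:00.
Anders ∩ Diego: 12:15–12:45, 14:00–14:30, 15:45–17:00.
Anders ∩ Diego ∩ Keiko: 12:15–12:45, 14:00–14:30, 15:45–17:00.
Restricted to 10:45–15:45: 12:15–12:45, 14:00–14:30.
Windows ≥ 75 min: (none).
That's 0 windows.

0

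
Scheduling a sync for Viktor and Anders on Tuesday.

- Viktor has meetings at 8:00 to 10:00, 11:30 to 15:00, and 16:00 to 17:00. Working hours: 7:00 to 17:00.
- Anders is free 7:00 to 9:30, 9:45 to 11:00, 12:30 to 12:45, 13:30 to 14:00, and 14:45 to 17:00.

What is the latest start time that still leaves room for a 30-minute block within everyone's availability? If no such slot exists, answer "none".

Viktor free within 07:00–17:00: 07:00–08:00, 10:00–11:30, 15:00–16:00.
Viktor ∩ Anders: 07:00–08:00, 10:00–11:00, 15:00–16:00.
Windows ≥ 30 min: 07:00–08:00, 10:00–11:00, 15:00–16:00.
Latest start in the last window 15:00–16:00 is 16:00 − 30 min = 15:30.

15:30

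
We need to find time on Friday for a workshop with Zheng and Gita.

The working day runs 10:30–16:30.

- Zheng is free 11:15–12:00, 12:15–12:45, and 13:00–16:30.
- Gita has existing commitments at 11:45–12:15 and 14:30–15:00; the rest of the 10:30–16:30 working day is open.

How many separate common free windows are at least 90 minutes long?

Gita free within 10:30–16:30: 10:30–11:45, 12:15–14:30, 15:00–16:30.
Zheng ∩ Gita: 11:15–11:45, 12:15–12:45, 13:00–14:30, 15:00–16:30.
Windows ≥ 90 min: 13:00–14:30, 15:00–16:30.
That's 2 windows.

2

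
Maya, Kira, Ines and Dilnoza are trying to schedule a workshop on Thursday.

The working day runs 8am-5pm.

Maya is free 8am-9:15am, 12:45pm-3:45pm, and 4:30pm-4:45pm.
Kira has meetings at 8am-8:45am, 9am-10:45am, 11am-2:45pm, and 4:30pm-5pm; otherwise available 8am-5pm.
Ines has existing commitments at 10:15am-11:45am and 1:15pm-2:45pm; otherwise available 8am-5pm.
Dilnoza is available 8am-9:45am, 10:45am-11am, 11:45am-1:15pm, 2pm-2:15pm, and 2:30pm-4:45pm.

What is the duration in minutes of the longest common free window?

60 minutes

Kira free within 08:00–17:00: 08:45–09:00, 10:45–11:00, 14:45–16:30.
Ines free within 08:00–17:00: 08:00–10:15, 11:45–13:15, 14:45–17:00.
Maya ∩ Kira: 08:45–09:00, 14:45–15:45.
Maya ∩ Kira ∩ Ines: 08:45–09:00, 14:45–15:45.
Maya ∩ Kira ∩ Ines ∩ Dilnoza: 08:45–09:00, 14:45–15:45.
Common window lengths: 15, 60 min; longest is 60.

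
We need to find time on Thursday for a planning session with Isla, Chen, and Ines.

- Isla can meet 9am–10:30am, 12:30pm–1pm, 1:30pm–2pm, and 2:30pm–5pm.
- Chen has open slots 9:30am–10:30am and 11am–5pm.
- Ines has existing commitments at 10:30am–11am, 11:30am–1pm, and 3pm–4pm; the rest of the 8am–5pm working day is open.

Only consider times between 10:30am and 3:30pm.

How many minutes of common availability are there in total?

Ines free within 08:00–17:00: 08:00–10:30, 11:00–11:30, 13:00–15:00, 16:00–17:00.
Isla ∩ Chen: 09:30–10:30, 12:30–13:00, 13:30–14:00, 14:30–17:00.
Isla ∩ Chen ∩ Ines: 09:30–10:30, 13:30–14:00, 14:30–15:00, 16:00–17:00.
Restricted to 10:30–15:30: 13:30–14:00, 14:30–15:00.
Total common minutes: 30 + 30 = 60.

60 minutes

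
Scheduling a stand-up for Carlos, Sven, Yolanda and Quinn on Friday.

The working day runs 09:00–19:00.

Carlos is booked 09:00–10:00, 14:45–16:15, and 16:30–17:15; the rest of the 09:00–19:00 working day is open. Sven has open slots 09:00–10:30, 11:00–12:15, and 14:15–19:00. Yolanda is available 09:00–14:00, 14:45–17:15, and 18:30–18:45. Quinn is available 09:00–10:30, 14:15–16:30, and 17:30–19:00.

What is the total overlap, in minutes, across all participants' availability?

60 minutes

Carlos free within 09:00–19:00: 10:00–14:45, 16:15–16:30, 17:15–19:00.
Carlos ∩ Sven: 10:00–10:30, 11:00–12:15, 14:15–14:45, 16:15–16:30, 17:15–19:00.
Carlos ∩ Sven ∩ Yolanda: 10:00–10:30, 11:00–12:15, 16:15–16:30, 18:30–18:45.
Carlos ∩ Sven ∩ Yolanda ∩ Quinn: 10:00–10:30, 16:15–16:30, 18:30–18:45.
Total common minutes: 30 + 15 + 15 = 60.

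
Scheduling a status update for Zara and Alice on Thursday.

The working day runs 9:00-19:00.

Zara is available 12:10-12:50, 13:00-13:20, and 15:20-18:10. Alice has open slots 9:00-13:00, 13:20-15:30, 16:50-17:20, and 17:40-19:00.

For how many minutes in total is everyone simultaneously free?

Zara ∩ Alice: 12:10–12:50, 15:20–15:30, 16:50–17:20, 17:40–18:10.
Total common minutes: 40 + 10 + 30 + 30 = 110.

110 minutes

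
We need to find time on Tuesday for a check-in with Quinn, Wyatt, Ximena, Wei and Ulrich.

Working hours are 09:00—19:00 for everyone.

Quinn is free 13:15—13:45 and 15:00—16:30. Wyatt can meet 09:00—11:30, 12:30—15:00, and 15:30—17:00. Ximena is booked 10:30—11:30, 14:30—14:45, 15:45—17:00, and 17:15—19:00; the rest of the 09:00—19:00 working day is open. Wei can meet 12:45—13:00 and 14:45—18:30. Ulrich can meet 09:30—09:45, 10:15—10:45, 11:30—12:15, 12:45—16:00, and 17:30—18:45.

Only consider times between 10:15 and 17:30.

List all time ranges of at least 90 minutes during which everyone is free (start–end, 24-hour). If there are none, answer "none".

Ximena free within 09:00–19:00: 09:00–10:30, 11:30–14:30, 14:45–15:45, 17:00–17:15.
Quinn ∩ Wyatt: 13:15–13:45, 15:30–16:30.
Quinn ∩ Wyatt ∩ Ximena: 13:15–13:45, 15:30–15:45.
Quinn ∩ Wyatt ∩ Ximena ∩ Wei: 15:30–15:45.
Quinn ∩ Wyatt ∩ Ximena ∩ Wei ∩ Ulrich: 15:30–15:45.
Restricted to 10:15–17:30: 15:30–15:45.
Windows ≥ 90 min: (none).

none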